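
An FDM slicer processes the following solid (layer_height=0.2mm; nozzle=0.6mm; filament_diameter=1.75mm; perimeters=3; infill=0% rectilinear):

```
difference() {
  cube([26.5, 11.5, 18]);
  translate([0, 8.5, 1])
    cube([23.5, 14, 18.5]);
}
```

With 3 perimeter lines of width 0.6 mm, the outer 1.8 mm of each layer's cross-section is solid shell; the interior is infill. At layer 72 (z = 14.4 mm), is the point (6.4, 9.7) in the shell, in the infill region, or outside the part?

outside

At z = 14.4 mm: the cube (footprint 26.5×11.5) is included at this height; the cube at (0, 8.5) is present — its section is the full 23.5×14 rectangle; Subtracting the remaining from the first: starting from the 26.5×11.5 cube, the 23.5×14 cube at (0, 8.5) partially overlaps it — only the 70.50 mm² overlap (of its 329.00 mm²) is removed, clipping the outline — 1 connected region. Overall, the cross-section is a single solid region. The nearest boundary edge runs (0.00, 8.50)→(23.50, 8.50); distance from the point to it = 1.20 mm. The point is not inside any of the regions above, so it lies outside the cross-section (1.20 mm from the nearest boundary).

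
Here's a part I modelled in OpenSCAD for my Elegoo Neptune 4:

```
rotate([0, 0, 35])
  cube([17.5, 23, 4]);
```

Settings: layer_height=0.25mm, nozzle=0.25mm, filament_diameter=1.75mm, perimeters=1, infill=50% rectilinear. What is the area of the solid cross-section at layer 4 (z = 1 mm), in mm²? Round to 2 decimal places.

At z = 1 mm: the 17.5×23 cube contributes its full rectangle (area 402.50 mm²); (rotated 35° about Z; rotation is an isometry so areas/perimeters/island counts are preserved). Overall, the cross-section is a single solid region. Net area = 402.50 mm².

402.50 mm²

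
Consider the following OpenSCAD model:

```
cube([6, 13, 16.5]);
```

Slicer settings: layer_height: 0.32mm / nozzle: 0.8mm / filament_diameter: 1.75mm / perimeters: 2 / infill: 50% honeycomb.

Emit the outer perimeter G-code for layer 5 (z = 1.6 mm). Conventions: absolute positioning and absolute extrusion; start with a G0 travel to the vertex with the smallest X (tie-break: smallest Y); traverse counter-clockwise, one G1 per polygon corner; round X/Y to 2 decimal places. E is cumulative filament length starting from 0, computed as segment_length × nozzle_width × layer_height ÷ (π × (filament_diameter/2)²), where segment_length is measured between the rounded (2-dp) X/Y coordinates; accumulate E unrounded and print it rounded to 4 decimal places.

G0 X0.00 Y0.00 Z1.60
G1 X6.00 Y0.00 E0.6386
G1 X6.00 Y13.00 E2.0222
G1 X0.00 Y13.00 E2.6608
G1 X0.00 Y0.00 E4.0444

At z = 1.6 mm: the cube is present — its section is the full 6×13 rectangle. The outline is a single polygon with 4 vertices. Extrusion per mm of travel: 0.8 × 0.32 / (π × 0.875²) = 0.106432. Accumulating E over each segment gives final E = 4.0444.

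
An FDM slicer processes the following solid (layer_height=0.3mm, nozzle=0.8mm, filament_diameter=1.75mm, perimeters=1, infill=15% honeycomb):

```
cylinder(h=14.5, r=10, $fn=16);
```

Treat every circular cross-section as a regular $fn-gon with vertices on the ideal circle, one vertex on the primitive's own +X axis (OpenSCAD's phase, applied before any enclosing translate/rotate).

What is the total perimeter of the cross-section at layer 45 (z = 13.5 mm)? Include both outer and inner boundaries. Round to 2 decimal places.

62.43 mm

At z = 13.5 mm: the r=10 cylinder gives a regular 16-gon of circumradius 10 (constant along its height) (perimeter = 2·16·10.000·sin(180°/16) = 62.43 mm). Overall, the cross-section is a single solid region. Total boundary length (outer) = 62.43 mm.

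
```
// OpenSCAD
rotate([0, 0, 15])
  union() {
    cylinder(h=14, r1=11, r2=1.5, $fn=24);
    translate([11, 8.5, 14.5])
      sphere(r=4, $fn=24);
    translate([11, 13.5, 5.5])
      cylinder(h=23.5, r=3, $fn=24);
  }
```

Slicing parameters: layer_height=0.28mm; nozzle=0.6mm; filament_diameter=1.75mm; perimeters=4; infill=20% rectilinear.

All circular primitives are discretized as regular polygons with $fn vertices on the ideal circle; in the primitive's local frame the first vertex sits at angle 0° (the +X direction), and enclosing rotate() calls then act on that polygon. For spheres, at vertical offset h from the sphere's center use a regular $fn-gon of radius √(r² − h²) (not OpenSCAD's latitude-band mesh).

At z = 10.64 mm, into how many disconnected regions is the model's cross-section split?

At z = 10.64 mm: the cone (r1=11→r2=1.5) has section circumradius 3.780 here — a regular 24-gon; the sphere at (11, 8.5): section is a regular 24-gon, circumradius = √(r²−h²) = √(4²−3.86²) = 1.049; the r=3 cylinder at (11, 13.5) gives a regular 24-gon of circumradius 3 (constant along its height); Taking the union: the 3 present regions are separate (no shared area or edge), so areas and boundary lengths simply add and each stays a separate island — 3 connected regions; (whole slice rotated 15° about Z — lengths, areas and connectivity unchanged). The result has 3 disconnected regions.

3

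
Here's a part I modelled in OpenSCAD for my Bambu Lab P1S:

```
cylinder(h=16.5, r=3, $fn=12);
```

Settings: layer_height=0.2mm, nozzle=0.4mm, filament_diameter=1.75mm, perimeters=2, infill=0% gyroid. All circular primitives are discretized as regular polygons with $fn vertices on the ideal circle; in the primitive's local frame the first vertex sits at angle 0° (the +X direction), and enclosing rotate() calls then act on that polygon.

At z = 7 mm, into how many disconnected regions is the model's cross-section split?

At z = 7 mm: the r=3 cylinder gives a regular 12-gon of circumradius 3 (constant along its height). The result has 1 disconnected region.

1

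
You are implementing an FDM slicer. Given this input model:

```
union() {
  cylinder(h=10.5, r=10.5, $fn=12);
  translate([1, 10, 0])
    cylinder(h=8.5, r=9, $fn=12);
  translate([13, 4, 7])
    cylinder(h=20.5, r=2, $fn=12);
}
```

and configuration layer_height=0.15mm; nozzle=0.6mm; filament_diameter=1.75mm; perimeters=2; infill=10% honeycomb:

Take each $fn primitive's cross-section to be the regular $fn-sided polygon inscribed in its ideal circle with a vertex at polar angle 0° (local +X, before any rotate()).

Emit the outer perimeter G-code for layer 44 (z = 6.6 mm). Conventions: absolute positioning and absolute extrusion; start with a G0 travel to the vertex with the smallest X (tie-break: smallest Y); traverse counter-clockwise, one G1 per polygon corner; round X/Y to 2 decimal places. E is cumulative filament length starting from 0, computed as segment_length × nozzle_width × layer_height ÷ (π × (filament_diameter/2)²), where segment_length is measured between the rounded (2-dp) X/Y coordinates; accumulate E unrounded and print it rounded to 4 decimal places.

G0 X-10.50 Y0.00 Z6.60
G1 X-9.09 Y-5.25 E0.2034
G1 X-5.25 Y-9.09 E0.4066
G1 X0.00 Y-10.50 E0.6100
G1 X5.25 Y-9.09 E0.8134
G1 X9.09 Y-5.25 E1.0166
G1 X10.50 Y0.00 E1.2200
G1 X9.09 Y5.25 E1.4234
G1 X8.80 Y5.54 E1.4388
G1 X10.00 Y10.00 E1.6116
G1 X8.79 Y14.50 E1.7859
G1 X5.50 Y17.79 E1.9600
G1 X1.00 Y19.00 E2.1344
G1 X-3.50 Y17.79 E2.3088
G1 X-6.79 Y14.50 E2.4829
G1 X-8.00 Y10.00 E2.6572
G1 X-7.23 Y7.12 E2.7688
G1 X-9.09 Y5.25 E2.8675
G1 X-10.50 Y0.00 E3.0709

At z = 6.6 mm: the cylinder: section is a regular 12-gon, circumradius r=10.5; the cylinder at (1, 10): section is a regular 12-gon, circumradius r=9; the cylinder at (13, 4) is not intersected at this z (z outside [7, 27.5]); Combining (union): the regions partially overlap (shared area 102.30 mm²), so overlapping operands fuse into one piece — 1 connected region. The outline is a single polygon with 18 vertices. Extrusion per mm of travel: 0.6 × 0.15 / (π × 0.875²) = 0.037418. Accumulating E over each segment gives final E = 3.0709.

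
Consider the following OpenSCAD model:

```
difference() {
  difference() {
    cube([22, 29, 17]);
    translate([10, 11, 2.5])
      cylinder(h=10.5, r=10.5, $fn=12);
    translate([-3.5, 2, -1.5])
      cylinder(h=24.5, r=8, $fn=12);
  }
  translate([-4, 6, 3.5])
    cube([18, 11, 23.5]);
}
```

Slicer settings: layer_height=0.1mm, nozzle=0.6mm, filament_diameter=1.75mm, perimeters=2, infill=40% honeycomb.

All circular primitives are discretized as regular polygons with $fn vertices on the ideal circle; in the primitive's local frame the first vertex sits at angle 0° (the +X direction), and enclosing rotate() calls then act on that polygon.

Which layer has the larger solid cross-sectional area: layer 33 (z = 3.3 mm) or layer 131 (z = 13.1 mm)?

layer 131 (z = 13.1 mm)

Layer 33 (z = 3.3): the cube (footprint 22×29) is included at this height (area 638.00 mm²); the cylinder at (10, 11): section is a regular 12-gon, circumradius r=10.5 (area = (12/2)·10.500²·sin(360°/12) = 330.75 mm²); the r=8 cylinder at (-3.5, 2) contributes a regular 12-gon of circumradius 8 (area = (12/2)·8.000²·sin(360°/12) = 192.00 mm²); After the difference (first − rest): starting from the 22×29 cube (638.00 mm²), the r=10.5 cylinder at (10, 11) partially overlaps it — only the 329.82 mm² overlap (of its 330.75 mm²) is removed, clipping the outline; the r=8 cylinder at (-3.5, 2) partially overlaps it — only the 20.41 mm² overlap (of its 192.00 mm²) is removed, clipping the outline — area = 287.77 mm²; the cube at (-4, 6) is absent (z outside [3.5, 27]); Taking the first minus the rest: none of the subtracted shapes is present at this height, so that combined region is unchanged — area = 287.77 mm². So its area = 287.77 mm². Layer 131 (z = 13.1): the cube is present — its section is the full 22×29 rectangle (area 638.00 mm²); the cylinder at (10, 11) is not intersected at this z (z outside [2.5, 13]); the cylinder at (-3.5, 2): section is a regular 12-gon, circumradius r=8 (area = (12/2)·8.000²·sin(360°/12) = 192.00 mm²); After the difference (first − rest): starting from the 22×29 cube (638.00 mm²), the r=8 cylinder at (-3.5, 2) partially overlaps it — only the 30.11 mm² overlap (of its 192.00 mm²) is removed, clipping the outline — area = 607.89 mm²; the 18×11 cube at (-4, 6) contributes its full rectangle (area 198.00 mm²); Subtracting the remaining from the first: starting from the result so far (607.89 mm²), the 18×11 cube at (-4, 6) partially overlaps it — only the 148.22 mm² overlap (of its 198.00 mm²) is removed, clipping the outline — area = 459.68 mm². So its area = 459.68 mm². Layer 131 is larger (459.68 vs 287.77 mm²).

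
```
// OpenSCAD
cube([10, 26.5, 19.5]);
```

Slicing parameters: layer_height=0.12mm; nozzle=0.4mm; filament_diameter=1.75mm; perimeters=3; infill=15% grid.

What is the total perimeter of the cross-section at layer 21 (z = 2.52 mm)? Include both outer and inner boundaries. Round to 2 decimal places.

At z = 2.52 mm: the cube is present — its section is the full 10×26.5 rectangle (perimeter 73.00 mm). Overall, the cross-section is a single solid region. Total boundary length (outer) = 73.00 mm.

73.00 mm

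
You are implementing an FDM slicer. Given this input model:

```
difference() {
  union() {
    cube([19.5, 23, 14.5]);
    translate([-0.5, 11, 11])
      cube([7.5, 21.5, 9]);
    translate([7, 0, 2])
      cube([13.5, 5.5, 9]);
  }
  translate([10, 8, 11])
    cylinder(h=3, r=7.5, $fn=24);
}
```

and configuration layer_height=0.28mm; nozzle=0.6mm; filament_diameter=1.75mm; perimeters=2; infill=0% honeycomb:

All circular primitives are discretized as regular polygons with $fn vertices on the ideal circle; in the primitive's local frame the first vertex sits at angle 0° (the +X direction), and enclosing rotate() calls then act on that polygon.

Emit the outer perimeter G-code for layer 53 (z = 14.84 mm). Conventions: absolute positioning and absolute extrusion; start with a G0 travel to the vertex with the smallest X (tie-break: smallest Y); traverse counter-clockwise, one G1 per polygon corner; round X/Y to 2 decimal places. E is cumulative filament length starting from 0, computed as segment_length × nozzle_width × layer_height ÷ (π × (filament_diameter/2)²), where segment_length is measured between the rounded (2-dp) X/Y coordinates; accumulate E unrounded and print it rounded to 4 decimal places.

At z = 14.84 mm: the cube does not reach this height (z outside [0, 14.5]); the cube at (-0.5, 11) is present — its section is the full 7.5×21.5 rectangle; the cube at (7, 0) is absent (z outside [2, 11]); Combining (union): only the 7.5×21.5 cube at (-0.5, 11) is present, so the union is just that shape — 1 connected region; the cylinder at (10, 8) does not reach this height (z outside [11, 14]); Subtracting the remaining from the first: none of the subtracted shapes is present at this height, so that combined region is unchanged — 1 connected region. The outline is a single polygon with 4 vertices. Extrusion per mm of travel: 0.6 × 0.28 / (π × 0.875²) = 0.069846. Accumulating E over each segment gives final E = 4.0511.

G0 X-0.50 Y11.00 Z14.84
G1 X7.00 Y11.00 E0.5238
G1 X7.00 Y32.50 E2.0255
G1 X-0.50 Y32.50 E2.5494
G1 X-0.50 Y11.00 E4.0511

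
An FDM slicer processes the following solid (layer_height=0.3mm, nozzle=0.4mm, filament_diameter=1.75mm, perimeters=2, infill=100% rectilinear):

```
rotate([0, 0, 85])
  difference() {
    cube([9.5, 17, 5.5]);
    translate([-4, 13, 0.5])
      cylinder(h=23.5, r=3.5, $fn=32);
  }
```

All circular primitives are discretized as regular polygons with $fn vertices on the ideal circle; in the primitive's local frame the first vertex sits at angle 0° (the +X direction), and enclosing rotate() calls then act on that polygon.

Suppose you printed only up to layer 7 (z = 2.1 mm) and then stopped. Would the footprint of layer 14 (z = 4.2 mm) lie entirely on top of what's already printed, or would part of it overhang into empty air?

entirely on top

Compare the two slices. At z = 2.1: the cube (footprint 9.5×17) is included at this height (area 161.50 mm²); the r=3.5 cylinder at (-4, 13) contributes a regular 32-gon of circumradius 3.5 (area = (32/2)·3.500²·sin(360°/32) = 38.24 mm²); Subtracting the remaining from the first: starting from the 9.5×17 cube (161.50 mm²), the r=3.5 cylinder at (-4, 13) misses the remaining region (no effect) — area = 161.50 mm²; (rotated 85° about Z; rotation is an isometry so areas/perimeters/island counts are preserved). At z = 4.2: the cube (footprint 9.5×17) is included at this height (area 161.50 mm²); the r=3.5 cylinder at (-4, 13) contributes a regular 32-gon of circumradius 3.5 (area = (32/2)·3.500²·sin(360°/32) = 38.24 mm²); Taking the first minus the rest: starting from the 9.5×17 cube (161.50 mm²), the r=3.5 cylinder at (-4, 13) misses the remaining region (no effect) — area = 161.50 mm²; (rotated 85° about Z; rotation is an isometry so areas/perimeters/island counts are preserved). Checking containment: the cross-section at z = 4.2 is a subset of the cross-section at z = 2.1.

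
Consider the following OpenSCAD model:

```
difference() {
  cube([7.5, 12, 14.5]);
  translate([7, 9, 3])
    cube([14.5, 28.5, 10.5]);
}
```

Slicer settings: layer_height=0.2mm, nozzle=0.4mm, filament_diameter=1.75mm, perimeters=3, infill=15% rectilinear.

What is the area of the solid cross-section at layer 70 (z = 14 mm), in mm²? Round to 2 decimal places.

90.00 mm²

At z = 14 mm: the cube (footprint 7.5×12) is included at this height (area 90.00 mm²); the cube at (7, 9) is absent (z outside [3, 13.5]); Subtracting the remaining from the first: none of the subtracted shapes is present at this height, so the 7.5×12 cube is unchanged — area = 90.00 mm². Overall, the cross-section is a single solid region. Net area = 90.00 mm².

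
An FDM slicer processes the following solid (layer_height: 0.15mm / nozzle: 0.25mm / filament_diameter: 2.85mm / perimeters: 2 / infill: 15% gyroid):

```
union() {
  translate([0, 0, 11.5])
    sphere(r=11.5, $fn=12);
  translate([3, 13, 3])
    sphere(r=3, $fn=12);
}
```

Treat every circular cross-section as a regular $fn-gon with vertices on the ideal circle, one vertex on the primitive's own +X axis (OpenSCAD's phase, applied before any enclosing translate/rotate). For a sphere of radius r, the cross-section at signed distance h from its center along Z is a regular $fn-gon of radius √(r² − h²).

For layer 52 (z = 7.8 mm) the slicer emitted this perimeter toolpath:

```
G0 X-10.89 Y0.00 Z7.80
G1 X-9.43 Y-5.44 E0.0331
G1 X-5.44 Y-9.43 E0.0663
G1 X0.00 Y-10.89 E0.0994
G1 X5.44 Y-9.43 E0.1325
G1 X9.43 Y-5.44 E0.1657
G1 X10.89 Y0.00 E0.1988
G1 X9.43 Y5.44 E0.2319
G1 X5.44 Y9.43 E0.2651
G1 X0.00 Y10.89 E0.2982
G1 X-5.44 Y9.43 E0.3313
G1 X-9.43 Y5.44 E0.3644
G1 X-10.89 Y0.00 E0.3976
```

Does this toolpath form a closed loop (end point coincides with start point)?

Start point (G0): (-10.89, 0.00). End point (last G1): the path returns to the start — closed.

yes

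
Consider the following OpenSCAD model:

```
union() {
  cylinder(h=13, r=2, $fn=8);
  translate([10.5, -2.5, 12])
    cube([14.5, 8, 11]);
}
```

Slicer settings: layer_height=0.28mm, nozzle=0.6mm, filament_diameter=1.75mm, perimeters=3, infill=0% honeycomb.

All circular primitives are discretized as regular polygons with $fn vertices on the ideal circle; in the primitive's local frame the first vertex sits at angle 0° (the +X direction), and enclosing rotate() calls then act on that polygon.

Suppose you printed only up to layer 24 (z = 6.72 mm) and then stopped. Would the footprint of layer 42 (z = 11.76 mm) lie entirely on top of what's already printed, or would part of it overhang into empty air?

entirely on top

Compare the two slices. At z = 6.72: the cylinder: section is a regular 8-gon, circumradius r=2 (area = (8/2)·2.000²·sin(360°/8) = 11.31 mm²); the cube at (10.5, -2.5) does not reach this height (z outside [12, 23]); Taking the union: only the r=2 cylinder is present, so the union is just that shape — area = 11.31 mm². At z = 11.76: the cylinder: section is a regular 8-gon, circumradius r=2 (area = (8/2)·2.000²·sin(360°/8) = 11.31 mm²); the cube at (10.5, -2.5) is absent (z outside [12, 23]); Merging all regions: only the r=2 cylinder is present, so the union is just that shape — area = 11.31 mm². Checking containment: the cross-section at z = 11.76 is a subset of the cross-section at z = 6.72.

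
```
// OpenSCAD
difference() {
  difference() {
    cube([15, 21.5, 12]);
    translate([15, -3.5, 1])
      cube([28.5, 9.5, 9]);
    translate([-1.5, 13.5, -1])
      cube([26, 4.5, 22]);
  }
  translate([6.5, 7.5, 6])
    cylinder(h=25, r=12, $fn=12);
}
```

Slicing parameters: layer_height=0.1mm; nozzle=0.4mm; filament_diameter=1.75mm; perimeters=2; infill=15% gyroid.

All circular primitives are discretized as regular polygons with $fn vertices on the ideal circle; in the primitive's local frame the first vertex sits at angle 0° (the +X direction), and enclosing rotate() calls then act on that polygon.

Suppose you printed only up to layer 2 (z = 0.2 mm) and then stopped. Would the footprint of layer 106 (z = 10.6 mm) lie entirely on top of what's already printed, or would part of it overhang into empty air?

Compare the two slices. At z = 0.2: the 15×21.5 cube contributes its full rectangle (area 322.50 mm²); the cube at (15, -3.5) is absent (z outside [1, 10]); the 26×4.5 cube at (-1.5, 13.5) contributes its full rectangle (area 117.00 mm²); Subtracting the remaining from the first: starting from the 15×21.5 cube (322.50 mm²), the 26×4.5 cube at (-1.5, 13.5) partially overlaps it — only the 67.50 mm² overlap (of its 117.00 mm²) is removed, clipping the outline — area = 255.00 mm²; the cylinder at (6.5, 7.5) is not intersected at this z (z outside [6, 31]); Taking the first minus the rest: none of the subtracted shapes is present at this height, so the result so far is unchanged — area = 255.00 mm². At z = 10.6: the cube is present — its section is the full 15×21.5 rectangle (area 322.50 mm²); the cube at (15, -3.5) is absent (z outside [1, 10]); the 26×4.5 cube at (-1.5, 13.5) contributes its full rectangle (area 117.00 mm²); Subtracting the remaining from the first: starting from the 15×21.5 cube (322.50 mm²), the 26×4.5 cube at (-1.5, 13.5) partially overlaps it — only the 67.50 mm² overlap (of its 117.00 mm²) is removed, clipping the outline — area = 255.00 mm²; the r=12 cylinder at (6.5, 7.5) contributes a regular 12-gon of circumradius 12 (area = (12/2)·12.000²·sin(360°/12) = 432.00 mm²); Taking the first minus the rest: starting from the result so far (255.00 mm²), the r=12 cylinder at (6.5, 7.5) partially overlaps it — only the 210.90 mm² overlap (of its 432.00 mm²) is removed, clipping the outline — area = 44.10 mm². Checking containment: the cross-section at z = 10.6 is a subset of the cross-section at z = 0.2.

entirely on top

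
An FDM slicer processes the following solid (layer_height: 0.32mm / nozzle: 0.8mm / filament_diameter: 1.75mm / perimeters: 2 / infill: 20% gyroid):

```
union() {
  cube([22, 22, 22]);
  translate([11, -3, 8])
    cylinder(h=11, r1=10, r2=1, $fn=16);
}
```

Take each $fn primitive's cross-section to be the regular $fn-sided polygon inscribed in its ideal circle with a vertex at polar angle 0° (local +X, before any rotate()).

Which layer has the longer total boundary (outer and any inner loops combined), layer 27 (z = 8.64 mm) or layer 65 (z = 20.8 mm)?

Layer 27 (z = 8.64): the cube (footprint 22×22) is included at this height (perimeter 88.00 mm); the cone at (11, -3) contributes a regular 16-gon of circumradius 9.476 (interpolated between r1=10 and r2=1 at t=0.058) (perimeter = 2·16·9.476·sin(180°/16) = 59.16 mm); Combining (union): the regions partially overlap (shared area 82.39 mm²), so the edge portions inside another operand are dropped and the merged outline is re-measured after clipping — boundary = 105.94 mm. So its perimeter = 105.94 mm. Layer 65 (z = 20.8): the cube is present — its section is the full 22×22 rectangle (perimeter 88.00 mm); the cone at (11, -3) is absent (z outside [8, 19]); Merging all regions: only the 22×22 cube is present, so the union is just that shape — boundary = 88.00 mm. So its perimeter = 88.00 mm. Layer 27 is larger (105.94 vs 88.00 mm).

layer 27 (z = 8.64 mm)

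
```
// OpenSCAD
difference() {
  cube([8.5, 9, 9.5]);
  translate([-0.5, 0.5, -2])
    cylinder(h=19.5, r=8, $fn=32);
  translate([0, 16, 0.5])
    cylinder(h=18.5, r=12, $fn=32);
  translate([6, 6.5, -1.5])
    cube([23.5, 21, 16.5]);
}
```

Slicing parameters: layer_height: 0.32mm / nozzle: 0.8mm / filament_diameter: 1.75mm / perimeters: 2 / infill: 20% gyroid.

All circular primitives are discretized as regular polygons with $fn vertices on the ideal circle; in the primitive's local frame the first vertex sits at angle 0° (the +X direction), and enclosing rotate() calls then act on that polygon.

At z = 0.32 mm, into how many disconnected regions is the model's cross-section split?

1

At z = 0.32 mm: the cube (footprint 8.5×9) is included at this height; the r=8 cylinder at (-0.5, 0.5) gives a regular 32-gon of circumradius 8 (constant along its height); the cylinder at (0, 16) does not reach this height (z outside [0.5, 19]); the cube at (6, 6.5) is present — its section is the full 23.5×21 rectangle; Taking the first minus the rest: starting from the 8.5×9 cube, the r=8 cylinder at (-0.5, 0.5) partially overlaps it — only the 49.69 mm² overlap (of its 199.77 mm²) is removed, clipping the outline; the 23.5×21 cube at (6, 6.5) partially overlaps it — only the 6.25 mm² overlap (of its 493.50 mm²) is removed, clipping the outline — 1 connected region. The result has 1 disconnected region.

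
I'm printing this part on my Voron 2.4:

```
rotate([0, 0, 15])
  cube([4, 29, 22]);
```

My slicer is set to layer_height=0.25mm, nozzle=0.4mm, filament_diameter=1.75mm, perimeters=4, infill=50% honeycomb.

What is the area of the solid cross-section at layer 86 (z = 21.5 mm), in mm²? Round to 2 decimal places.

116.00 mm²

At z = 21.5 mm: the 4×29 cube contributes its full rectangle (area 116.00 mm²); (whole slice rotated 15° about Z — lengths, areas and connectivity unchanged). Overall, the cross-section is a single solid region. Net area = 116.00 mm².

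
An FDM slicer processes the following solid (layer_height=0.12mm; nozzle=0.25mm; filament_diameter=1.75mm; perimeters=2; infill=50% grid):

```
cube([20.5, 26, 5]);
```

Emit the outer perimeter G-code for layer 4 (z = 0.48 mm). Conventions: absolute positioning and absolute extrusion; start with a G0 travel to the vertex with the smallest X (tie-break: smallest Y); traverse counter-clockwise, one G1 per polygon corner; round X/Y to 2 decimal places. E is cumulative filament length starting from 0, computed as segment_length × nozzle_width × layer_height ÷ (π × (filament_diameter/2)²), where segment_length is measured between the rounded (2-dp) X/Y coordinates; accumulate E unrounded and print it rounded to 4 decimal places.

G0 X0.00 Y0.00 Z0.48
G1 X20.50 Y0.00 E0.2557
G1 X20.50 Y26.00 E0.5800
G1 X0.00 Y26.00 E0.8357
G1 X0.00 Y0.00 E1.1599

At z = 0.48 mm: the 20.5×26 cube contributes its full rectangle. The outline is a single polygon with 4 vertices. Extrusion per mm of travel: 0.25 × 0.12 / (π × 0.875²) = 0.012473. Accumulating E over each segment gives final E = 1.1599.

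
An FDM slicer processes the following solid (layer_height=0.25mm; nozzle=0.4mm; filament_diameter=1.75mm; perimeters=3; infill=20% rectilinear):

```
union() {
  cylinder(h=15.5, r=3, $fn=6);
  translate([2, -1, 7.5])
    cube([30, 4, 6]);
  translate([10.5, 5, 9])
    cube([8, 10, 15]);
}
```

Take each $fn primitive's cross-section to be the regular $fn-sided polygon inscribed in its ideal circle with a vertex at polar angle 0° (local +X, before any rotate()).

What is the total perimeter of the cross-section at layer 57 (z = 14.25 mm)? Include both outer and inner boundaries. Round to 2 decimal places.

54.00 mm

At z = 14.25 mm: the r=3 cylinder contributes a regular 6-gon of circumradius 3 (perimeter = 2·6·3.000·sin(180°/6) = 18.00 mm); the cube at (2, -1) is absent (z outside [7.5, 13.5]); the cube at (10.5, 5) (footprint 8×10) is included at this height (perimeter 36.00 mm); Merging all regions: the 2 present regions are separate (no shared area or edge), so areas and boundary lengths simply add and each stays a separate island — boundary = 54.00 mm. Overall, the cross-section has 2 separate islands. Total boundary length (outer) = 54.00 mm.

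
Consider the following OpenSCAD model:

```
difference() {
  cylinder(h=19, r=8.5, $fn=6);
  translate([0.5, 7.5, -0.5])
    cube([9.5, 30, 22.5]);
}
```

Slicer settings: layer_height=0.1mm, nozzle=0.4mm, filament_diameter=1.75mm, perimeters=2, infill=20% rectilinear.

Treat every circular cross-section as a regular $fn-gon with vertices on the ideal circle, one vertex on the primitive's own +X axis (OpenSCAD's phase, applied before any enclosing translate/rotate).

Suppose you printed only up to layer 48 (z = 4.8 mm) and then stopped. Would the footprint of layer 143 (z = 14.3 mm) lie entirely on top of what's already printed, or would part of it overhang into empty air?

entirely on top

Compare the two slices. At z = 4.8: the cylinder: section is a regular 6-gon, circumradius r=8.5 (area = (6/2)·8.500²·sin(360°/6) = 187.71 mm²); the cube at (0.5, 7.5) (footprint 9.5×30) is included at this height (area 285.00 mm²); Subtracting the remaining from the first: starting from the r=8.5 cylinder (187.71 mm²), the 9.5×30 cube at (0.5, 7.5) misses the remaining region (no effect) — area = 187.71 mm². At z = 14.3: the cylinder: section is a regular 6-gon, circumradius r=8.5 (area = (6/2)·8.500²·sin(360°/6) = 187.71 mm²); the 9.5×30 cube at (0.5, 7.5) contributes its full rectangle (area 285.00 mm²); Taking the first minus the rest: starting from the r=8.5 cylinder (187.71 mm²), the 9.5×30 cube at (0.5, 7.5) misses the remaining region (no effect) — area = 187.71 mm². Checking containment: the cross-section at z = 14.3 is a subset of the cross-section at z = 4.8.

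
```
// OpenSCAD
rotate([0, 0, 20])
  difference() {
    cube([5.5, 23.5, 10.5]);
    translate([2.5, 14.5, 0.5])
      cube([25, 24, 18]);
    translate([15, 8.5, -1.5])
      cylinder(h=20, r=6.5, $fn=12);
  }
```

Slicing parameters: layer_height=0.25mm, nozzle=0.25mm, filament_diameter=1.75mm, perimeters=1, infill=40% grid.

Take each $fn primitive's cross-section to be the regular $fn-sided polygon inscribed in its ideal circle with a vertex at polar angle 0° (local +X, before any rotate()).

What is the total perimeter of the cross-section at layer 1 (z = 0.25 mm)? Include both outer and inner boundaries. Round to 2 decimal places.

At z = 0.25 mm: the 5.5×23.5 cube contributes its full rectangle (perimeter 58.00 mm); the cube at (2.5, 14.5) is not intersected at this z (z outside [0.5, 18.5]); the r=6.5 cylinder at (15, 8.5) contributes a regular 12-gon of circumradius 6.5 (perimeter = 2·12·6.500·sin(180°/12) = 40.38 mm); Taking the first minus the rest: starting from the 5.5×23.5 cube, the r=6.5 cylinder at (15, 8.5) misses the remaining region (no effect) — boundary = 58.00 mm; (whole slice rotated 20° about Z — lengths, areas and connectivity unchanged). Overall, the cross-section is a single solid region. Total boundary length (outer) = 58.00 mm.

58.00 mm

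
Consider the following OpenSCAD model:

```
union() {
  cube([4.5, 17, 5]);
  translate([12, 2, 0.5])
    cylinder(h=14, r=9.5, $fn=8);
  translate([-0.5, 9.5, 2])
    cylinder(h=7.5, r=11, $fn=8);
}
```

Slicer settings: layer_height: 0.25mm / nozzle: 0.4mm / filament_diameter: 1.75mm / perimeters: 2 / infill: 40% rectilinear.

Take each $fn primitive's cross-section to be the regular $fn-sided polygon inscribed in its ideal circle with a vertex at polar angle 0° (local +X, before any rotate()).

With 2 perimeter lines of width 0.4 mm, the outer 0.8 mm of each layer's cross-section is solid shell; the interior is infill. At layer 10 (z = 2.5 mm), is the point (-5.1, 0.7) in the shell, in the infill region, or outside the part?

At z = 2.5 mm: the 4.5×17 cube contributes its full rectangle; the r=9.5 cylinder at (12, 2) contributes a regular 8-gon of circumradius 9.5; the r=11 cylinder at (-0.5, 9.5) gives a regular 8-gon of circumradius 11 (constant along its height); Taking the union: the regions partially overlap (shared area 119.71 mm²), so overlapping operands fuse into one piece — 1 connected region. Overall, the cross-section is a single solid region. The nearest boundary edge runs (-0.50, -1.50)→(-8.28, 1.72); distance from the point to it = 0.27 mm. The point is inside the cross-section, 0.27 mm from the nearest boundary — within the 0.8 mm shell band (2 × 0.4).

shell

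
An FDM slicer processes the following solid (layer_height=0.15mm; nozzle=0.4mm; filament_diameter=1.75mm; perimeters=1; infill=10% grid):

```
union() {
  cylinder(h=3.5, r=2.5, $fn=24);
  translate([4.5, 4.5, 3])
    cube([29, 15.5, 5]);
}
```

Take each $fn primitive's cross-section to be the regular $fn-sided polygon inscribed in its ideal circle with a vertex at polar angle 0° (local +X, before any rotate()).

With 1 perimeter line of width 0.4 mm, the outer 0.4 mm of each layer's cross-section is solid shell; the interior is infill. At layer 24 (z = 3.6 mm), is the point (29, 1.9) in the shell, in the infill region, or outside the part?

outside

At z = 3.6 mm: the cylinder is not intersected at this z (z outside [0, 3.5]); the cube at (4.5, 4.5) is present — its section is the full 29×15.5 rectangle; Merging all regions: only the 29×15.5 cube at (4.5, 4.5) is present, so the union is just that shape — 1 connected region. Overall, the cross-section is a single solid region. The nearest boundary edge runs (4.50, 4.50)→(33.50, 4.50); distance from the point to it = 2.60 mm. The point is not inside any of the regions above, so it lies outside the cross-section (2.60 mm from the nearest boundary).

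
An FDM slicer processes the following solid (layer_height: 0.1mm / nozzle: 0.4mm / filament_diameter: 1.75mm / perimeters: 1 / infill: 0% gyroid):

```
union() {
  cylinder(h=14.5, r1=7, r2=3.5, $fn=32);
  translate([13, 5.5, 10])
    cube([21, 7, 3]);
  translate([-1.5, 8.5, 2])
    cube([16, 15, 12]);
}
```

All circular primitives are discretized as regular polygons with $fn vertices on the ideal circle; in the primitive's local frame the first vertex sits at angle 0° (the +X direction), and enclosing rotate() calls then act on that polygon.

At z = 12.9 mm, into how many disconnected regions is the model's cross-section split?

At z = 12.9 mm: the cone contributes a regular 32-gon of circumradius 3.886 (interpolated between r1=7 and r2=3.5 at t=0.890); the cube at (13, 5.5) (footprint 21×7) is included at this height; the cube at (-1.5, 8.5) (footprint 16×15) is included at this height; Merging all regions: the regions partially overlap (shared area 6.00 mm²), so overlapping operands fuse into one piece — 2 connected regions. The result has 2 disconnected regions.

2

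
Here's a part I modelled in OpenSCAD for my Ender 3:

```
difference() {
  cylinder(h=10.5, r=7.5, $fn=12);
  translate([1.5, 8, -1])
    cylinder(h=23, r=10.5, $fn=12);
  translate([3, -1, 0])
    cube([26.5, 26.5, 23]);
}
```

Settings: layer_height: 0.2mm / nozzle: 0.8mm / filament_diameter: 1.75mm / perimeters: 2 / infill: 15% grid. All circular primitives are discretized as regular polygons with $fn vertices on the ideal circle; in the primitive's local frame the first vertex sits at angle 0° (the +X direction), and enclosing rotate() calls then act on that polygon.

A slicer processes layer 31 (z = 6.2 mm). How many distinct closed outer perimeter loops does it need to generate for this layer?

1

At z = 6.2 mm: the r=7.5 cylinder contributes a regular 12-gon of circumradius 7.5; the r=10.5 cylinder at (1.5, 8) contributes a regular 12-gon of circumradius 10.5; the cube at (3, -1) (footprint 26.5×26.5) is included at this height; Subtracting the remaining from the first: starting from the r=7.5 cylinder, the r=10.5 cylinder at (1.5, 8) partially overlaps it — only the 101.57 mm² overlap (of its 330.75 mm²) is removed, clipping the outline; the 26.5×26.5 cube at (3, -1) partially overlaps it — only the 0.10 mm² overlap (of its 702.25 mm²) is removed, clipping the outline — 1 connected region. The result has 1 disconnected region.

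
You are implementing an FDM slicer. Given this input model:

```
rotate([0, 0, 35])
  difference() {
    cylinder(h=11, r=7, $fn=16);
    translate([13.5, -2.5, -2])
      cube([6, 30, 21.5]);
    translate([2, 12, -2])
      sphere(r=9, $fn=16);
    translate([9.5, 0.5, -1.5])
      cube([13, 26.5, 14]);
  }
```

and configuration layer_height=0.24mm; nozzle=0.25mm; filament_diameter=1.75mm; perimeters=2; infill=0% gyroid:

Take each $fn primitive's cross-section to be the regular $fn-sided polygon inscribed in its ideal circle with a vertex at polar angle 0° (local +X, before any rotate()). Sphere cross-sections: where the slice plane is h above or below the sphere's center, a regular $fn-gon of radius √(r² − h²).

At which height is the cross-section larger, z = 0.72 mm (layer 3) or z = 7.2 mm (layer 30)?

layer 30 (z = 7.2 mm)

Layer 3 (z = 0.72): the cylinder: section is a regular 16-gon, circumradius r=7 (area = (16/2)·7.000²·sin(360°/16) = 150.01 mm²); the cube at (13.5, -2.5) is present — its section is the full 6×30 rectangle (area 180.00 mm²); the sphere at (2, 12): section is a regular 16-gon, circumradius = √(r²−h²) = √(9²−2.72²) = 8.579 (area = (16/2)·8.579²·sin(360°/16) = 225.33 mm²); the 13×26.5 cube at (9.5, 0.5) contributes its full rectangle (area 344.50 mm²); After the difference (first − rest): starting from the r=7 cylinder (150.01 mm²), the 6×30 cube at (13.5, -2.5) misses the remaining region (no effect); the r=9 sphere at (2, 12) partially overlaps it — only the 20.49 mm² overlap (of its 225.33 mm²) is removed, clipping the outline; the 13×26.5 cube at (9.5, 0.5) misses the remaining region (no effect) — area = 129.52 mm²; (rotated 35° about Z; rotation is an isometry so areas/perimeters/island counts are preserved). So its area = 129.52 mm². Layer 30 (z = 7.2): the cylinder: section is a regular 16-gon, circumradius r=7 (area = (16/2)·7.000²·sin(360°/16) = 150.01 mm²); the cube at (13.5, -2.5) is present — its section is the full 6×30 rectangle (area 180.00 mm²); the sphere at (2, 12) is not intersected at this z (|z−center|=9.200 > r=9); the 13×26.5 cube at (9.5, 0.5) contributes its full rectangle (area 344.50 mm²); Taking the first minus the rest: starting from the r=7 cylinder (150.01 mm²), the 6×30 cube at (13.5, -2.5) misses the remaining region (no effect); the 13×26.5 cube at (9.5, 0.5) misses the remaining region (no effect) — area = 150.01 mm²; (rotated 35° about Z; rotation is an isometry so areas/perimeters/island counts are preserved). So its area = 150.01 mm². Layer 30 is larger (150.01 vs 129.52 mm²).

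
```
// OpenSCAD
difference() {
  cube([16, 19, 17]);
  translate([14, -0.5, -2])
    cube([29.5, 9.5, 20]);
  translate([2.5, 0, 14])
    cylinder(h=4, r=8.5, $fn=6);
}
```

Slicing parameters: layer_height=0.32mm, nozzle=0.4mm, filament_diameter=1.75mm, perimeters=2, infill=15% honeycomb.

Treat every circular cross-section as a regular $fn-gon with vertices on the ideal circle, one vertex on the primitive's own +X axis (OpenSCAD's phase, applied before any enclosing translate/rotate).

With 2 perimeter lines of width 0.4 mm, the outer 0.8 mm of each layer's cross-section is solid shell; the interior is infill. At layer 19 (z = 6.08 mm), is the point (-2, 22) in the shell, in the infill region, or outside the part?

At z = 6.08 mm: the cube (footprint 16×19) is included at this height; the cube at (14, -0.5) is present — its section is the full 29.5×9.5 rectangle; the cylinder at (2.5, 0) is not intersected at this z (z outside [14, 18]); Taking the first minus the rest: starting from the 16×19 cube, the 29.5×9.5 cube at (14, -0.5) partially overlaps it — only the 18.00 mm² overlap (of its 280.25 mm²) is removed, clipping the outline — 1 connected region. Overall, the cross-section is a single solid region. The nearest boundary edge runs (0.00, 0.00)→(0.00, 19.00); distance from the point to it = 3.61 mm. The point is not inside any of the regions above, so it lies outside the cross-section (3.61 mm from the nearest boundary).

outside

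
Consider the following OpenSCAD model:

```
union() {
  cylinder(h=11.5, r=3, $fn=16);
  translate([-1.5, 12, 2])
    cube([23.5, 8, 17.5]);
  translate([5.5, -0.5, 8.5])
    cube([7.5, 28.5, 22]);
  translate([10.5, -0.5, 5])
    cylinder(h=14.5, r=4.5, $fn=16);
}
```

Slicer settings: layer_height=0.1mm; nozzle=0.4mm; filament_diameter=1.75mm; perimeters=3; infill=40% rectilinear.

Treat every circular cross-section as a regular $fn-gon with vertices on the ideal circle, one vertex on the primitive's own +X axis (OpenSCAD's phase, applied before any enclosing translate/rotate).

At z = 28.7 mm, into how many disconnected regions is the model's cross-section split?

At z = 28.7 mm: the cylinder is absent (z outside [0, 11.5]); the cube at (-1.5, 12) is absent (z outside [2, 19.5]); the cube at (5.5, -0.5) (footprint 7.5×28.5) is included at this height; the cylinder at (10.5, -0.5) does not reach this height (z outside [5, 19.5]); Combining (union): only the 7.5×28.5 cube at (5.5, -0.5) is present, so the union is just that shape — 1 connected region. The result has 1 disconnected region.

1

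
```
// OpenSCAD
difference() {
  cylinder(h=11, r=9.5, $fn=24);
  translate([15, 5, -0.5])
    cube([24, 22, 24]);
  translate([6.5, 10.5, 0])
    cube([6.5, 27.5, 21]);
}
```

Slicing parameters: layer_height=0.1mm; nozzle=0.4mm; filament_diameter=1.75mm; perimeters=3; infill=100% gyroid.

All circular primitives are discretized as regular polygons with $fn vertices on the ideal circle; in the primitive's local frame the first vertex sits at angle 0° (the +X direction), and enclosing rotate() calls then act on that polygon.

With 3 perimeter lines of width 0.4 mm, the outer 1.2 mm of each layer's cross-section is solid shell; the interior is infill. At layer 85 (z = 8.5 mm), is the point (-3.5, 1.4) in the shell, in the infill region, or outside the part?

At z = 8.5 mm: the r=9.5 cylinder contributes a regular 24-gon of circumradius 9.5; the cube at (15, 5) is present — its section is the full 24×22 rectangle; the cube at (6.5, 10.5) (footprint 6.5×27.5) is included at this height; Subtracting the remaining from the first: starting from the r=9.5 cylinder, the 24×22 cube at (15, 5) misses the remaining region (no effect); the 6.5×27.5 cube at (6.5, 10.5) misses the remaining region (no effect) — 1 connected region. Overall, the cross-section is a single solid region. The nearest boundary edge runs (-9.18, 2.46)→(-8.23, 4.75); distance from the point to it = 5.65 mm. The point is inside the cross-section and 5.65 mm from the nearest boundary — more than the 1.2 mm shell width (3 × 0.4), so it's in the infill interior.

infill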